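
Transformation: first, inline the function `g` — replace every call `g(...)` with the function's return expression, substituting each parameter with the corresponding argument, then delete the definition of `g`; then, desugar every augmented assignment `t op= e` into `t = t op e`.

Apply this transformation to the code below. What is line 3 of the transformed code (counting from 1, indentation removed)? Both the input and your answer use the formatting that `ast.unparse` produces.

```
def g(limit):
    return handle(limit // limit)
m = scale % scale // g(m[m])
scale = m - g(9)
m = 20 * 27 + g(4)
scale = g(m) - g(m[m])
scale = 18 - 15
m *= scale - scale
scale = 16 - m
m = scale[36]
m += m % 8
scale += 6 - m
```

Transformed code:
m = scale % scale // handle(m[m] // m[m])
scale = m - handle(9 // 9)
m = 20 * 27 + handle(4 // 4)
scale = handle(m // m) - handle(m[m] // m[m])
scale = 18 - 15
m = m * (scale - scale)
scale = 16 - m
m = scale[36]
m = m + m % 8
scale = scale + (6 - m)

m = 20 * 27 + handle(4 // 4)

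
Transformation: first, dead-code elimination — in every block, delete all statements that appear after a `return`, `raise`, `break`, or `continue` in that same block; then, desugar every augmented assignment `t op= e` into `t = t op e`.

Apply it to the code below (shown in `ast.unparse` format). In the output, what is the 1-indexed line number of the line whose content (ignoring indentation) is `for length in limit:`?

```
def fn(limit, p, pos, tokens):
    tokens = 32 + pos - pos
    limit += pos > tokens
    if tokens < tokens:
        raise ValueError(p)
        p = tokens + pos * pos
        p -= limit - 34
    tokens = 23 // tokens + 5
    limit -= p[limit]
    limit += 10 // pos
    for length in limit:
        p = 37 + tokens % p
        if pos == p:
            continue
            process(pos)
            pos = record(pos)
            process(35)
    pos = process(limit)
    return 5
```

9

Transformed code:
def fn(limit, p, pos, tokens):
    tokens = 32 + pos - pos
    limit = limit + (pos > tokens)
    if tokens < tokens:
        raise ValueError(p)
    tokens = 23 // tokens + 5
    limit = limit - p[limit]
    limit = limit + 10 // pos
    for length in limit:
        p = 37 + tokens % p
        if pos == p:
            continue
    pos = process(limit)
    return 5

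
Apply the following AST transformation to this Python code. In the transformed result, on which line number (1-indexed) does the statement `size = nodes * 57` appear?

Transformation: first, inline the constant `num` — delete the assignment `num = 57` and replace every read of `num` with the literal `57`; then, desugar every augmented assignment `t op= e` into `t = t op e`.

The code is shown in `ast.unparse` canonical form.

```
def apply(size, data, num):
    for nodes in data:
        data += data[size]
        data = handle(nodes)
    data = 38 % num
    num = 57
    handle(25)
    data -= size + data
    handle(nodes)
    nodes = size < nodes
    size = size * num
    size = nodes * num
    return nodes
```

Transformed code:
def apply(size, data, num):
    for nodes in data:
        data = data + data[size]
        data = handle(nodes)
    data = 38 % 57
    handle(25)
    data = data - (size + data)
    handle(nodes)
    nodes = size < nodes
    size = size * 57
    size = nodes * 57
    return nodes

11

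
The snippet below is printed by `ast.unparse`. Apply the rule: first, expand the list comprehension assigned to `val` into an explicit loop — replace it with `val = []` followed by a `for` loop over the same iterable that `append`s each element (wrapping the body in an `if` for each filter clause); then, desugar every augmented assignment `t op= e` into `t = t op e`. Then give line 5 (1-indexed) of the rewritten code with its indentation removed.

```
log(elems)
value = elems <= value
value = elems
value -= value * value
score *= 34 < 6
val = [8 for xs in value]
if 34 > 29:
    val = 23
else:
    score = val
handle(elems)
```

Transformed code:
log(elems)
value = elems <= value
value = elems
value = value - value * value
score = score * (34 < 6)
val = []
for xs in value:
    val.append(8)
if 34 > 29:
    val = 23
else:
    score = val
handle(elems)

score = score * (34 < 6)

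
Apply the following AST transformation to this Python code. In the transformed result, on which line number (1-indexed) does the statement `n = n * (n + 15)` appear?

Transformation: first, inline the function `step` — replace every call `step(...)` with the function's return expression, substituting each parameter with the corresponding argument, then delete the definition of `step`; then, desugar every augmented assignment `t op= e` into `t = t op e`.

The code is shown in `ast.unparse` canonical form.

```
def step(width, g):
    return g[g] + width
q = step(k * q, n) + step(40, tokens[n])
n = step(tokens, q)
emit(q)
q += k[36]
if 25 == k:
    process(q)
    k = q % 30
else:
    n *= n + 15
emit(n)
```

9

Transformed code:
q = n[n] + k * q + (tokens[n][tokens[n]] + 40)
n = q[q] + tokens
emit(q)
q = q + k[36]
if 25 == k:
    process(q)
    k = q % 30
else:
    n = n * (n + 15)
emit(n)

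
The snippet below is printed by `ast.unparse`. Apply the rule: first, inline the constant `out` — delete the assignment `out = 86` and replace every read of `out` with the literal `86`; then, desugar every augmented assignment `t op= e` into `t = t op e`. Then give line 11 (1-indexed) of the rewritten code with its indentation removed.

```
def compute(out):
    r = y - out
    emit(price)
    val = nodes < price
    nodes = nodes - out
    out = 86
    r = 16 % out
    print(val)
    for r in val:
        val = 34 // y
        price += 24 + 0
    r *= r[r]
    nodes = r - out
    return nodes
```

Transformed code:
def compute(out):
    r = y - 86
    emit(price)
    val = nodes < price
    nodes = nodes - 86
    r = 16 % 86
    print(val)
    for r in val:
        val = 34 // y
        price = price + (24 + 0)
    r = r * r[r]
    nodes = r - 86
    return nodes

r = r * r[r]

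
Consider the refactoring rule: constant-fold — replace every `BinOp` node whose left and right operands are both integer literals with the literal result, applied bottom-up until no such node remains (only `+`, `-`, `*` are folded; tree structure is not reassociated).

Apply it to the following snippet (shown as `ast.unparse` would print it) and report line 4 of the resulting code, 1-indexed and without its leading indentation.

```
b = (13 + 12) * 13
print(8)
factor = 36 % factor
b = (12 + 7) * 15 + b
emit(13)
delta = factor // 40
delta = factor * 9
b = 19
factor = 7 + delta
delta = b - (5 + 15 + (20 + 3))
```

Transformed code:
b = 325
print(8)
factor = 36 % factor
b = 285 + b
emit(13)
delta = factor // 40
delta = factor * 9
b = 19
factor = 7 + delta
delta = b - 43

b = 285 + b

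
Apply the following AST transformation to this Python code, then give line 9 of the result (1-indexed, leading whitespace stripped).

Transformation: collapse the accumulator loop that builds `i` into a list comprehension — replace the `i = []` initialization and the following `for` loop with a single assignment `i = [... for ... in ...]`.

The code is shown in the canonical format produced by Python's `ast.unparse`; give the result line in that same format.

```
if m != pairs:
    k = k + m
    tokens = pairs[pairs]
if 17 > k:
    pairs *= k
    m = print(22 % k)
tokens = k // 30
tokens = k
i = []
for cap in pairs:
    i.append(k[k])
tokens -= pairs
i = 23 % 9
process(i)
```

i = [k[k] for cap in pairs]

Transformed code:
if m != pairs:
    k = k + m
    tokens = pairs[pairs]
if 17 > k:
    pairs *= k
    m = print(22 % k)
tokens = k // 30
tokens = k
i = [k[k] for cap in pairs]
tokens -= pairs
i = 23 % 9
process(i)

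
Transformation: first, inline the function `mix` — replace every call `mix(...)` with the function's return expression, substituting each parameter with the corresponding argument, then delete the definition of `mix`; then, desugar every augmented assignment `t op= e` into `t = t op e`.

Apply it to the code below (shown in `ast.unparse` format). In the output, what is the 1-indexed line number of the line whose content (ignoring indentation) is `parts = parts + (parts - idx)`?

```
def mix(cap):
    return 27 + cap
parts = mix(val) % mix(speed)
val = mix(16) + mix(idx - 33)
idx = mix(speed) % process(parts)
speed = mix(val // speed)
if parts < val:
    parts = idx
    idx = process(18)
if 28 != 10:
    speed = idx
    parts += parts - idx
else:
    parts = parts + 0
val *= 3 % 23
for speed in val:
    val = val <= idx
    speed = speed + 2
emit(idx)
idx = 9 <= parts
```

10

Transformed code:
parts = (27 + val) % (27 + speed)
val = 27 + 16 + (27 + (idx - 33))
idx = (27 + speed) % process(parts)
speed = 27 + val // speed
if parts < val:
    parts = idx
    idx = process(18)
if 28 != 10:
    speed = idx
    parts = parts + (parts - idx)
else:
    parts = parts + 0
val = val * (3 % 23)
for speed in val:
    val = val <= idx
    speed = speed + 2
emit(idx)
idx = 9 <= parts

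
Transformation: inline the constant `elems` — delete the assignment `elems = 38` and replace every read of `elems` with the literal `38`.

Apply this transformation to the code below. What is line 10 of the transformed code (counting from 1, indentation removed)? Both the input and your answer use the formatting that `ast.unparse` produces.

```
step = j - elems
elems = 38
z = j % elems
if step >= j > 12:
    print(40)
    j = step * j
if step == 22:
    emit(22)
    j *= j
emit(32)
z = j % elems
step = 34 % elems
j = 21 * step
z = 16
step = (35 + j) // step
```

z = j % 38

Transformed code:
step = j - 38
z = j % 38
if step >= j > 12:
    print(40)
    j = step * j
if step == 22:
    emit(22)
    j *= j
emit(32)
z = j % 38
step = 34 % 38
j = 21 * step
z = 16
step = (35 + j) // step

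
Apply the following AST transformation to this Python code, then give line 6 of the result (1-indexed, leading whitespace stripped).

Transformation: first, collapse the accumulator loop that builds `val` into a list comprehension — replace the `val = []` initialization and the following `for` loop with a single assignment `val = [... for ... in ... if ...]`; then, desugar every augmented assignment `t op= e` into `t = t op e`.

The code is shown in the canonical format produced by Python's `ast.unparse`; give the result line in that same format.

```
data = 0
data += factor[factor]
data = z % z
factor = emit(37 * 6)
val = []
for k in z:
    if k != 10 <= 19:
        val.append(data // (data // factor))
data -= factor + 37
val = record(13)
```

data = data - (factor + 37)

Transformed code:
data = 0
data = data + factor[factor]
data = z % z
factor = emit(37 * 6)
val = [data // (data // factor) for k in z if k != 10 <= 19]
data = data - (factor + 37)
val = record(13)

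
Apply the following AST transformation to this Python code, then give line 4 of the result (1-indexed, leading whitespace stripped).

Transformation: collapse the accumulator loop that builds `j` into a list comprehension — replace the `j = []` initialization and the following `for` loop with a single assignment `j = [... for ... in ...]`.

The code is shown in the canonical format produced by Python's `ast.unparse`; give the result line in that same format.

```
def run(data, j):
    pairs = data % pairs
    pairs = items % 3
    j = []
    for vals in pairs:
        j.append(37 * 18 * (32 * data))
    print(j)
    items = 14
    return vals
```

Transformed code:
def run(data, j):
    pairs = data % pairs
    pairs = items % 3
    j = [37 * 18 * (32 * data) for vals in pairs]
    print(j)
    items = 14
    return vals

j = [37 * 18 * (32 * data) for vals in pairs]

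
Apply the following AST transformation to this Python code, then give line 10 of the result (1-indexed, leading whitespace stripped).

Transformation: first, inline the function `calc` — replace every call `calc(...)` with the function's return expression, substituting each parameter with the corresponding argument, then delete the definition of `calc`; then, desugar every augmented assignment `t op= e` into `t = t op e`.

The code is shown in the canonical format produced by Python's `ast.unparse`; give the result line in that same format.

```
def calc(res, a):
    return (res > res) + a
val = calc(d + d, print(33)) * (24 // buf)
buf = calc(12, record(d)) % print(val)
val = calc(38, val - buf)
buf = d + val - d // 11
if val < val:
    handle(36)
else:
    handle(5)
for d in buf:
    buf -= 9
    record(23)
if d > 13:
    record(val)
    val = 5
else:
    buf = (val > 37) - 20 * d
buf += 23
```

Transformed code:
val = ((d + d > d + d) + print(33)) * (24 // buf)
buf = ((12 > 12) + record(d)) % print(val)
val = (38 > 38) + (val - buf)
buf = d + val - d // 11
if val < val:
    handle(36)
else:
    handle(5)
for d in buf:
    buf = buf - 9
    record(23)
if d > 13:
    record(val)
    val = 5
else:
    buf = (val > 37) - 20 * d
buf = buf + 23

buf = buf - 9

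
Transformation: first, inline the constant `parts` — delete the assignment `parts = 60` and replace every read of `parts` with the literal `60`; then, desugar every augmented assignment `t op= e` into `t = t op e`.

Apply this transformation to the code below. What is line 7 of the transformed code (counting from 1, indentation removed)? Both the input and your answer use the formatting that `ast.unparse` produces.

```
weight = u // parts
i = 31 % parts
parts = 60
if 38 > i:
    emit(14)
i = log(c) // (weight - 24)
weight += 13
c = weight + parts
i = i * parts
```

c = weight + 60

Transformed code:
weight = u // 60
i = 31 % 60
if 38 > i:
    emit(14)
i = log(c) // (weight - 24)
weight = weight + 13
c = weight + 60
i = i * 60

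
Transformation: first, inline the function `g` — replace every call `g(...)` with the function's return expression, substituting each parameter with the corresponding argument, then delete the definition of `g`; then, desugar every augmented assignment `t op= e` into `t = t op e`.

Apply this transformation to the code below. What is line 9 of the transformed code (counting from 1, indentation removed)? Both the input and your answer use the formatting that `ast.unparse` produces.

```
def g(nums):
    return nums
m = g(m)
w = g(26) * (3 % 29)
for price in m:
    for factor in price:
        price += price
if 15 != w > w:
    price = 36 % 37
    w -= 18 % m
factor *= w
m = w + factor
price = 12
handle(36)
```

Transformed code:
m = m
w = 26 * (3 % 29)
for price in m:
    for factor in price:
        price = price + price
if 15 != w > w:
    price = 36 % 37
    w = w - 18 % m
factor = factor * w
m = w + factor
price = 12
handle(36)

factor = factor * w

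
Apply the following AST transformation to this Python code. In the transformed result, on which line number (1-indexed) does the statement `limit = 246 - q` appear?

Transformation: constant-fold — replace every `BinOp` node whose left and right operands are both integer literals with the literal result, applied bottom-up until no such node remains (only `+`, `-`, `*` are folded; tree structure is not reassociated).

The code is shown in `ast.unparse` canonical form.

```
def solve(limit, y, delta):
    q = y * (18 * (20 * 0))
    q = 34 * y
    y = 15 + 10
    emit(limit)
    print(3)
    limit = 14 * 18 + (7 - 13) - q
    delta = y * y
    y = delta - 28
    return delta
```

7

Transformed code:
def solve(limit, y, delta):
    q = y * 0
    q = 34 * y
    y = 25
    emit(limit)
    print(3)
    limit = 246 - q
    delta = y * y
    y = delta - 28
    return delta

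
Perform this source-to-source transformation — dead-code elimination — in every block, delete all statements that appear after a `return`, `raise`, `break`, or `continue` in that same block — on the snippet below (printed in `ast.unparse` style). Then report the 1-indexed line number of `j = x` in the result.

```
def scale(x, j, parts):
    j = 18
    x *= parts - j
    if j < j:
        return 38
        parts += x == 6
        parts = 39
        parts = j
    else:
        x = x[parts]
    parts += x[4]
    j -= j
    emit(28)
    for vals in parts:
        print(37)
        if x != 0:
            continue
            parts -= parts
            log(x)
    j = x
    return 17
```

15

Transformed code:
def scale(x, j, parts):
    j = 18
    x *= parts - j
    if j < j:
        return 38
    else:
        x = x[parts]
    parts += x[4]
    j -= j
    emit(28)
    for vals in parts:
        print(37)
        if x != 0:
            continue
    j = x
    return 17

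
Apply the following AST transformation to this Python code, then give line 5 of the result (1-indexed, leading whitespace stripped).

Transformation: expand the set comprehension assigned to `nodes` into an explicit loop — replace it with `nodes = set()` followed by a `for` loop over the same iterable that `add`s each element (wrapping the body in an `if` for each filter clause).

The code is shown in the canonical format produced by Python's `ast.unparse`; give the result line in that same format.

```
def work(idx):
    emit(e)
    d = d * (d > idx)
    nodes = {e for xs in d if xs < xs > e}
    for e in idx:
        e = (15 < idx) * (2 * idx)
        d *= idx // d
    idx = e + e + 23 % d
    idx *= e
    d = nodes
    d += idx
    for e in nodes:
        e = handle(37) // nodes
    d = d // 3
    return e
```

Transformed code:
def work(idx):
    emit(e)
    d = d * (d > idx)
    nodes = set()
    for xs in d:
        if xs < xs > e:
            nodes.add(e)
    for e in idx:
        e = (15 < idx) * (2 * idx)
        d *= idx // d
    idx = e + e + 23 % d
    idx *= e
    d = nodes
    d += idx
    for e in nodes:
        e = handle(37) // nodes
    d = d // 3
    return e

for xs in d:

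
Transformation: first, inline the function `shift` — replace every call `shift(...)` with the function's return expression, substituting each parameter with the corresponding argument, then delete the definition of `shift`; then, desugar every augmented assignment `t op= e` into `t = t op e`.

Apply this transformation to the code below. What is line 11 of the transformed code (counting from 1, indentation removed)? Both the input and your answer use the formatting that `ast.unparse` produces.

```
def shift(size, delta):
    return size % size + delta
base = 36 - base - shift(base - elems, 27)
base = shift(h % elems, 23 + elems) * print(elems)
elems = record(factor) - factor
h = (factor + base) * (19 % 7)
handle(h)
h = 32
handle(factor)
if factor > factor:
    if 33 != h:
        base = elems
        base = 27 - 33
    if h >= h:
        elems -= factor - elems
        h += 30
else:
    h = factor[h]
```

Transformed code:
base = 36 - base - ((base - elems) % (base - elems) + 27)
base = (h % elems % (h % elems) + (23 + elems)) * print(elems)
elems = record(factor) - factor
h = (factor + base) * (19 % 7)
handle(h)
h = 32
handle(factor)
if factor > factor:
    if 33 != h:
        base = elems
        base = 27 - 33
    if h >= h:
        elems = elems - (factor - elems)
        h = h + 30
else:
    h = factor[h]

base = 27 - 33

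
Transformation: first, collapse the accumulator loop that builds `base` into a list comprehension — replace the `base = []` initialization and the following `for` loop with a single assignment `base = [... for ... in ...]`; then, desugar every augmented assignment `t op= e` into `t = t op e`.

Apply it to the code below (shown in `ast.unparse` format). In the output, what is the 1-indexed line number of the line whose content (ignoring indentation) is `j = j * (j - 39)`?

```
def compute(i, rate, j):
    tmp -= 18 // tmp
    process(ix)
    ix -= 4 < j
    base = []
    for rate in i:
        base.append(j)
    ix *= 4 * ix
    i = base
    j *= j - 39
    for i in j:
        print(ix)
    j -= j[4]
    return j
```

8

Transformed code:
def compute(i, rate, j):
    tmp = tmp - 18 // tmp
    process(ix)
    ix = ix - (4 < j)
    base = [j for rate in i]
    ix = ix * (4 * ix)
    i = base
    j = j * (j - 39)
    for i in j:
        print(ix)
    j = j - j[4]
    return j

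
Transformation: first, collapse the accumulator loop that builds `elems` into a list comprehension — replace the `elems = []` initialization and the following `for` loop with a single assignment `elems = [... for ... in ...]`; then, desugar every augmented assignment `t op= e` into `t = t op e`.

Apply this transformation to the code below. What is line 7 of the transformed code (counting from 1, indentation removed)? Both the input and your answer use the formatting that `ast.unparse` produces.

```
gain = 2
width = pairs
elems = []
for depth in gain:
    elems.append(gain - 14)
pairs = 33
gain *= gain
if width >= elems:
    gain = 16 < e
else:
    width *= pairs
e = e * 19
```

gain = 16 < e

Transformed code:
gain = 2
width = pairs
elems = [gain - 14 for depth in gain]
pairs = 33
gain = gain * gain
if width >= elems:
    gain = 16 < e
else:
    width = width * pairs
e = e * 19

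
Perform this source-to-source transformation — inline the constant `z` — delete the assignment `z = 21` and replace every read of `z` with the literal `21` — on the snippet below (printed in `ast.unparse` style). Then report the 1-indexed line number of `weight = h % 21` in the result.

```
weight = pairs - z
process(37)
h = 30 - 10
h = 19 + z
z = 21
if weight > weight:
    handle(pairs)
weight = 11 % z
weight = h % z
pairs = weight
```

8

Transformed code:
weight = pairs - 21
process(37)
h = 30 - 10
h = 19 + 21
if weight > weight:
    handle(pairs)
weight = 11 % 21
weight = h % 21
pairs = weight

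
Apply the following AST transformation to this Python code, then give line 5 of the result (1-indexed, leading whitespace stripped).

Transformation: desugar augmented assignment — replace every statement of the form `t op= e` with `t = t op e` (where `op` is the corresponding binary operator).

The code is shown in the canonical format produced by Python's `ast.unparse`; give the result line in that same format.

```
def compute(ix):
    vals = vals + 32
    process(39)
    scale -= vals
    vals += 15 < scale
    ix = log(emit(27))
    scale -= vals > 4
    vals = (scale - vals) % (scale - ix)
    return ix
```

Transformed code:
def compute(ix):
    vals = vals + 32
    process(39)
    scale = scale - vals
    vals = vals + (15 < scale)
    ix = log(emit(27))
    scale = scale - (vals > 4)
    vals = (scale - vals) % (scale - ix)
    return ix

vals = vals + (15 < scale)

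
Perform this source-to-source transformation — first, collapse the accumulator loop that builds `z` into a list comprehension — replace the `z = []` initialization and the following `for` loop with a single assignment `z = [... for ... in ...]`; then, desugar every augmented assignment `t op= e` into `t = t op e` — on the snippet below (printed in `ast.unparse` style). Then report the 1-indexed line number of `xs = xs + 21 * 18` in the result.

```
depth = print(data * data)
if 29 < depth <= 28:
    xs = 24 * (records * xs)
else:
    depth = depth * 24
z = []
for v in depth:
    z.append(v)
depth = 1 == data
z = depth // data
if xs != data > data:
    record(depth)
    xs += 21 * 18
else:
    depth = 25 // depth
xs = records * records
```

Transformed code:
depth = print(data * data)
if 29 < depth <= 28:
    xs = 24 * (records * xs)
else:
    depth = depth * 24
z = [v for v in depth]
depth = 1 == data
z = depth // data
if xs != data > data:
    record(depth)
    xs = xs + 21 * 18
else:
    depth = 25 // depth
xs = records * records

11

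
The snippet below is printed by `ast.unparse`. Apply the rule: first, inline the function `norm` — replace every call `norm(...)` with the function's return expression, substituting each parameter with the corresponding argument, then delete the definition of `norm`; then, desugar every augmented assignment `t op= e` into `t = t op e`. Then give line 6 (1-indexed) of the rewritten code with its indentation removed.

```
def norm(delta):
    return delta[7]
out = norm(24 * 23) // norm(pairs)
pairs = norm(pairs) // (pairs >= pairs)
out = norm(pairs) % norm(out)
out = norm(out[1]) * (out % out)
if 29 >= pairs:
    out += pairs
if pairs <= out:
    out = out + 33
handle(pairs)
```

out = out + pairs

Transformed code:
out = (24 * 23)[7] // pairs[7]
pairs = pairs[7] // (pairs >= pairs)
out = pairs[7] % out[7]
out = out[1][7] * (out % out)
if 29 >= pairs:
    out = out + pairs
if pairs <= out:
    out = out + 33
handle(pairs)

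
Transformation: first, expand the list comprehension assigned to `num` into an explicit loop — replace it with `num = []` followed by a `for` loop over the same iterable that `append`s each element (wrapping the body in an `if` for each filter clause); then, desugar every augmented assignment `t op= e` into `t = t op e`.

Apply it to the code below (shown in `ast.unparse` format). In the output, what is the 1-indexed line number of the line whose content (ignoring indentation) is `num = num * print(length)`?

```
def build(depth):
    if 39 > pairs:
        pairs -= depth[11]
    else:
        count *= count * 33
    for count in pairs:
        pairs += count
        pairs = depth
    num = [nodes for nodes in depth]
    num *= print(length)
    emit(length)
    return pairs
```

12

Transformed code:
def build(depth):
    if 39 > pairs:
        pairs = pairs - depth[11]
    else:
        count = count * (count * 33)
    for count in pairs:
        pairs = pairs + count
        pairs = depth
    num = []
    for nodes in depth:
        num.append(nodes)
    num = num * print(length)
    emit(length)
    return pairs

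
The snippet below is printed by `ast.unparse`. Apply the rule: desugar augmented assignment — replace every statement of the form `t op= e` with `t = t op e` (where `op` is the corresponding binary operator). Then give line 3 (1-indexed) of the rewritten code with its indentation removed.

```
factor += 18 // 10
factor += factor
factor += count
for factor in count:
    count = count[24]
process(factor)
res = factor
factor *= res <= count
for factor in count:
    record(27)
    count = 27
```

factor = factor + count

Transformed code:
factor = factor + 18 // 10
factor = factor + factor
factor = factor + count
for factor in count:
    count = count[24]
process(factor)
res = factor
factor = factor * (res <= count)
for factor in count:
    record(27)
    count = 27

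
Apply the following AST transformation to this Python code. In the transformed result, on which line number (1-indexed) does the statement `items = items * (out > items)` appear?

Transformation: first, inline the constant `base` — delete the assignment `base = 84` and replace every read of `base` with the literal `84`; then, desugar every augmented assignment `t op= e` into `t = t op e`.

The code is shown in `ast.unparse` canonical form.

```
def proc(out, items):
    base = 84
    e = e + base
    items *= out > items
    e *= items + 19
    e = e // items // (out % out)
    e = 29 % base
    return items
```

3

Transformed code:
def proc(out, items):
    e = e + 84
    items = items * (out > items)
    e = e * (items + 19)
    e = e // items // (out % out)
    e = 29 % 84
    return items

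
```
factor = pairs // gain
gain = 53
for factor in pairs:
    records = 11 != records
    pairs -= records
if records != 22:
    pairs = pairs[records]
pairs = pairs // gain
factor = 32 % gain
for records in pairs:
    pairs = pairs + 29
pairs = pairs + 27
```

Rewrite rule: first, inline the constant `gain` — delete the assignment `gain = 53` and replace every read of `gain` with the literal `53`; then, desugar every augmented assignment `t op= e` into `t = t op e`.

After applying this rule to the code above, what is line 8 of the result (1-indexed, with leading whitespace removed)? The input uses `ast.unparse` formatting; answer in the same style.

Transformed code:
factor = pairs // 53
for factor in pairs:
    records = 11 != records
    pairs = pairs - records
if records != 22:
    pairs = pairs[records]
pairs = pairs // 53
factor = 32 % 53
for records in pairs:
    pairs = pairs + 29
pairs = pairs + 27

factor = 32 % 53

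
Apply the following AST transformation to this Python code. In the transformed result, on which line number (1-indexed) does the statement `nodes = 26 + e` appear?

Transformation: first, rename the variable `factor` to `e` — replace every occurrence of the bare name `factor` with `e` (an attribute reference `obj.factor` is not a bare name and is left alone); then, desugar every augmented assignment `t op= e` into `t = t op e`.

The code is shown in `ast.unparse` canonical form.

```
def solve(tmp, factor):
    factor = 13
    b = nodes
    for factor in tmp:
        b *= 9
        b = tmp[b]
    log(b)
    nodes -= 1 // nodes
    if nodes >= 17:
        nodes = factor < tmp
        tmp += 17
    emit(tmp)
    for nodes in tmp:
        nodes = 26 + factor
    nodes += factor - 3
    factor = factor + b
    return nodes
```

Transformed code:
def solve(tmp, e):
    e = 13
    b = nodes
    for e in tmp:
        b = b * 9
        b = tmp[b]
    log(b)
    nodes = nodes - 1 // nodes
    if nodes >= 17:
        nodes = e < tmp
        tmp = tmp + 17
    emit(tmp)
    for nodes in tmp:
        nodes = 26 + e
    nodes = nodes + (e - 3)
    e = e + b
    return nodes

14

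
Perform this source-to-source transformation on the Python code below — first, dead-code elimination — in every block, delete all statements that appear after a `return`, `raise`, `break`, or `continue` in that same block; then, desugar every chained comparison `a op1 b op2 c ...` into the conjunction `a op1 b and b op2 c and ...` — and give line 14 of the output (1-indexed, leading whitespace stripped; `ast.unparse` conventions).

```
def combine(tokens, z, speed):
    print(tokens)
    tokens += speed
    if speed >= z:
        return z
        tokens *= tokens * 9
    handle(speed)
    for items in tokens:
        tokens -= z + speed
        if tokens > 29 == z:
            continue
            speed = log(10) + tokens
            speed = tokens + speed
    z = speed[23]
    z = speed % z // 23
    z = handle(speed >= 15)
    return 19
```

return 19

Transformed code:
def combine(tokens, z, speed):
    print(tokens)
    tokens += speed
    if speed >= z:
        return z
    handle(speed)
    for items in tokens:
        tokens -= z + speed
        if tokens > 29 and 29 == z:
            continue
    z = speed[23]
    z = speed % z // 23
    z = handle(speed >= 15)
    return 19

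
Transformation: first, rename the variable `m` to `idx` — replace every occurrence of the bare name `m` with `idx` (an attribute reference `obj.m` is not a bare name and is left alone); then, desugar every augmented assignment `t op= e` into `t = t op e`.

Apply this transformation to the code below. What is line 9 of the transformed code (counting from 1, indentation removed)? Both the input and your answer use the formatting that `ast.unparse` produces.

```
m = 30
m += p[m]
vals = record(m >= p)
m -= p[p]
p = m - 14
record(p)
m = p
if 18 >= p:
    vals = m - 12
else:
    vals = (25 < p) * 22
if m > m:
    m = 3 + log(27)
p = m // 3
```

vals = idx - 12

Transformed code:
idx = 30
idx = idx + p[idx]
vals = record(idx >= p)
idx = idx - p[p]
p = idx - 14
record(p)
idx = p
if 18 >= p:
    vals = idx - 12
else:
    vals = (25 < p) * 22
if idx > idx:
    idx = 3 + log(27)
p = idx // 3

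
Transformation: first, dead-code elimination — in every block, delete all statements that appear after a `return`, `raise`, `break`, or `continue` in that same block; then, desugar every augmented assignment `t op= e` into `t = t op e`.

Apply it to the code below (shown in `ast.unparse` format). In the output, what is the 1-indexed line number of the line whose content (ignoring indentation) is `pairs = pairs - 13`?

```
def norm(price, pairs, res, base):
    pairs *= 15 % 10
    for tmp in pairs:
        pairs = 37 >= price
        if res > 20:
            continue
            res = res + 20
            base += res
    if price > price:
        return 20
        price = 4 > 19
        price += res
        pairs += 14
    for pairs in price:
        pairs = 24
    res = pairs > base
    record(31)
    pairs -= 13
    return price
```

13

Transformed code:
def norm(price, pairs, res, base):
    pairs = pairs * (15 % 10)
    for tmp in pairs:
        pairs = 37 >= price
        if res > 20:
            continue
    if price > price:
        return 20
    for pairs in price:
        pairs = 24
    res = pairs > base
    record(31)
    pairs = pairs - 13
    return price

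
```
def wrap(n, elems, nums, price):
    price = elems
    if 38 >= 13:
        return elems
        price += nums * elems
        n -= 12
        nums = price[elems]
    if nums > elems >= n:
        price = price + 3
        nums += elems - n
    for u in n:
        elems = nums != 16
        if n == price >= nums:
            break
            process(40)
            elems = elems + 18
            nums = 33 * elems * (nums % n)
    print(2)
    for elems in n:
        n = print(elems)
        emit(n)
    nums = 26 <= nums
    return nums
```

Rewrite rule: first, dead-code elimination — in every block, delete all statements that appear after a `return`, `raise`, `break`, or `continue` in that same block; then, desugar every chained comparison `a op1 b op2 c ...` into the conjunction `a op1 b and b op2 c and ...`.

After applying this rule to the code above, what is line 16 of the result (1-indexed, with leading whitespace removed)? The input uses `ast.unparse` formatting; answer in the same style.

nums = 26 <= nums

Transformed code:
def wrap(n, elems, nums, price):
    price = elems
    if 38 >= 13:
        return elems
    if nums > elems and elems >= n:
        price = price + 3
        nums += elems - n
    for u in n:
        elems = nums != 16
        if n == price and price >= nums:
            break
    print(2)
    for elems in n:
        n = print(elems)
        emit(n)
    nums = 26 <= nums
    return nums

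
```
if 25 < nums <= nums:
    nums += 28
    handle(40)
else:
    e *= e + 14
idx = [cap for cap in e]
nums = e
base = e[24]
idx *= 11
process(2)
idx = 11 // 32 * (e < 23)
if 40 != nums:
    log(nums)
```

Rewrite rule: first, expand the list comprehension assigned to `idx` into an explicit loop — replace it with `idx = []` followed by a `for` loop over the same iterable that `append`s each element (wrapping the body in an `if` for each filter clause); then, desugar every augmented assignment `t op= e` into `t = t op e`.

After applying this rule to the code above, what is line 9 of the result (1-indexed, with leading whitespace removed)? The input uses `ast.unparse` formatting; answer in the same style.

nums = e

Transformed code:
if 25 < nums <= nums:
    nums = nums + 28
    handle(40)
else:
    e = e * (e + 14)
idx = []
for cap in e:
    idx.append(cap)
nums = e
base = e[24]
idx = idx * 11
process(2)
idx = 11 // 32 * (e < 23)
if 40 != nums:
    log(nums)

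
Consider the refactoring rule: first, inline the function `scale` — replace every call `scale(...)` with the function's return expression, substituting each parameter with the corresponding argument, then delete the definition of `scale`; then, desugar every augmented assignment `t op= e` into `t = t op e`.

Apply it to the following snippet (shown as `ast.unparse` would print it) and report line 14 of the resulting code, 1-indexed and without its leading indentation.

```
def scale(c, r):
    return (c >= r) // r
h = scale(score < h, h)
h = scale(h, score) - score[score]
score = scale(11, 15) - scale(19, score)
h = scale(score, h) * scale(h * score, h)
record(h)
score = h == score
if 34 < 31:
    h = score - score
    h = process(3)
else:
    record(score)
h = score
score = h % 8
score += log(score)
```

Transformed code:
h = ((score < h) >= h) // h
h = (h >= score) // score - score[score]
score = (11 >= 15) // 15 - (19 >= score) // score
h = (score >= h) // h * ((h * score >= h) // h)
record(h)
score = h == score
if 34 < 31:
    h = score - score
    h = process(3)
else:
    record(score)
h = score
score = h % 8
score = score + log(score)

score = score + log(score)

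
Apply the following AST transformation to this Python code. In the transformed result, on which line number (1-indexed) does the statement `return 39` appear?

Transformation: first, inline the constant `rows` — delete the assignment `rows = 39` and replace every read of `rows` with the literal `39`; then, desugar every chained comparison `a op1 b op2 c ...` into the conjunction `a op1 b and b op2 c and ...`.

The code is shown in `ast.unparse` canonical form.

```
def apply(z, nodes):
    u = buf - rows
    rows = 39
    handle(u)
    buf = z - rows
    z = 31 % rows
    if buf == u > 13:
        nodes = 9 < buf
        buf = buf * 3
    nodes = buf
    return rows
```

10

Transformed code:
def apply(z, nodes):
    u = buf - 39
    handle(u)
    buf = z - 39
    z = 31 % 39
    if buf == u and u > 13:
        nodes = 9 < buf
        buf = buf * 3
    nodes = buf
    return 39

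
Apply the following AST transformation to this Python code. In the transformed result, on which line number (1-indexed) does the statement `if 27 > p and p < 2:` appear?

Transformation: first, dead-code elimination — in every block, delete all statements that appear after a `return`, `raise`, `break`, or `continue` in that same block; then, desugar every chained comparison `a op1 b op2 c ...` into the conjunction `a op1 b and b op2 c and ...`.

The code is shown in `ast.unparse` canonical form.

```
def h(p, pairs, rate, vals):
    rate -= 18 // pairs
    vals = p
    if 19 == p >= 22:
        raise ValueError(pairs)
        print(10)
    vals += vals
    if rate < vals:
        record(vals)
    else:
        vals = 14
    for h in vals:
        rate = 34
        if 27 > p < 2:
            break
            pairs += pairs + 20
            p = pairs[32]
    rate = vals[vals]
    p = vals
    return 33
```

Transformed code:
def h(p, pairs, rate, vals):
    rate -= 18 // pairs
    vals = p
    if 19 == p and p >= 22:
        raise ValueError(pairs)
    vals += vals
    if rate < vals:
        record(vals)
    else:
        vals = 14
    for h in vals:
        rate = 34
        if 27 > p and p < 2:
            break
    rate = vals[vals]
    p = vals
    return 33

13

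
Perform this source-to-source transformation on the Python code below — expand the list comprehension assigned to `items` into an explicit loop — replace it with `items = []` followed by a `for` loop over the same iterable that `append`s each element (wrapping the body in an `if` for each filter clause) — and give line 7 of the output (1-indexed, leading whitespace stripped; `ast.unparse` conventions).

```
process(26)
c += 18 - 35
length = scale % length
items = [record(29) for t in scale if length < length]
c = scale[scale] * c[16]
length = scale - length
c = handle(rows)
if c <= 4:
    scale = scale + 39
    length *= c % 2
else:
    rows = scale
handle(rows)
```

items.append(record(29))

Transformed code:
process(26)
c += 18 - 35
length = scale % length
items = []
for t in scale:
    if length < length:
        items.append(record(29))
c = scale[scale] * c[16]
length = scale - length
c = handle(rows)
if c <= 4:
    scale = scale + 39
    length *= c % 2
else:
    rows = scale
handle(rows)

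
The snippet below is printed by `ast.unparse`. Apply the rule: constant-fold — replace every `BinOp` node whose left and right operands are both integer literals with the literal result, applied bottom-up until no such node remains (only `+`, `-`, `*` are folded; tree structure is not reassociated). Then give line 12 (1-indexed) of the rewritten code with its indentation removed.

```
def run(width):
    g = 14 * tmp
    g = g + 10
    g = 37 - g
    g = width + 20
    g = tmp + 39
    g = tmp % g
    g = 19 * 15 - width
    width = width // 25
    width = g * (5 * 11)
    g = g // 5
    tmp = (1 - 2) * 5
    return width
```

tmp = -5

Transformed code:
def run(width):
    g = 14 * tmp
    g = g + 10
    g = 37 - g
    g = width + 20
    g = tmp + 39
    g = tmp % g
    g = 285 - width
    width = width // 25
    width = g * 55
    g = g // 5
    tmp = -5
    return width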